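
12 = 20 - 8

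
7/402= 7/402 = 0.02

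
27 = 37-10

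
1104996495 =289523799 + 815472696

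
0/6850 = 0 = 0.00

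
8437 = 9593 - 1156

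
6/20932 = 3/10466 = 0.00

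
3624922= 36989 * 98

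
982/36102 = 491/18051=0.03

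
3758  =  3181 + 577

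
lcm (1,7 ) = 7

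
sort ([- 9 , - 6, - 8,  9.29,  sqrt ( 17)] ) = [ - 9, - 8, - 6,sqrt (17),9.29] 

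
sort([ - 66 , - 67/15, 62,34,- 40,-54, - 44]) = [ - 66, - 54, - 44, - 40, - 67/15, 34, 62 ]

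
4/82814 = 2/41407 = 0.00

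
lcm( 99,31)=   3069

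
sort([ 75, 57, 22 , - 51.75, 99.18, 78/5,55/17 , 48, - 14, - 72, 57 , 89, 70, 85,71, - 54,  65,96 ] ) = [ - 72 , - 54, - 51.75 , - 14,55/17, 78/5,22,48, 57 , 57,65,70,71,75,  85,89, 96,99.18 ]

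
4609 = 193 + 4416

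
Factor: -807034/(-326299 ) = 2^1*139^1*283^(- 1) *1153^( - 1)*2903^1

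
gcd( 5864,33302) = 2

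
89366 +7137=96503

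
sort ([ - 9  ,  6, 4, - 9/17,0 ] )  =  [ - 9, - 9/17, 0,4,6 ] 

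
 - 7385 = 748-8133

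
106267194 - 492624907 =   -  386357713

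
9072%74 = 44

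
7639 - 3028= 4611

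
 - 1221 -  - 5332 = 4111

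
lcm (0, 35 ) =0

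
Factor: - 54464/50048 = -2^( - 1)*17^(-1) * 37^1 = - 37/34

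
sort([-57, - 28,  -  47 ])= [ - 57,  -  47, - 28]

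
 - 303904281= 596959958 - 900864239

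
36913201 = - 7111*(-5191 ) 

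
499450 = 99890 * 5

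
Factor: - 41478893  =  - 233^1*178021^1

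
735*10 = 7350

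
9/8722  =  9/8722 = 0.00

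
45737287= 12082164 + 33655123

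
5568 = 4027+1541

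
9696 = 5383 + 4313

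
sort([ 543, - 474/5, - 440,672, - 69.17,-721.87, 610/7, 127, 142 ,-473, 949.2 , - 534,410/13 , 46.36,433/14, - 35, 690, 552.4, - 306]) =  [ - 721.87 , - 534 , - 473 , - 440, - 306,  -  474/5, - 69.17, -35,  433/14,  410/13,46.36,610/7, 127,142,543 , 552.4 , 672,690,  949.2]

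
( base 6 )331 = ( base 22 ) 5h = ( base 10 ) 127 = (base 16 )7f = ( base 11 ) 106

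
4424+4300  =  8724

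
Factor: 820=2^2*5^1*41^1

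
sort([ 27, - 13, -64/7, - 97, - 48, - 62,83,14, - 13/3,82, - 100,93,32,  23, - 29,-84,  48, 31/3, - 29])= [ - 100 , -97, - 84,  -  62, - 48,  -  29,-29, - 13,-64/7,- 13/3,31/3,14,23,  27,32 , 48 , 82,83, 93] 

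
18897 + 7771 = 26668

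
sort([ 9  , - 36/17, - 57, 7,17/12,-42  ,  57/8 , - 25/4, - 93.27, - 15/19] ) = [ - 93.27 , - 57, - 42,- 25/4, - 36/17, - 15/19,  17/12 , 7, 57/8 , 9]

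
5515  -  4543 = 972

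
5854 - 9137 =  - 3283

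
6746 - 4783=1963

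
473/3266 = 473/3266 = 0.14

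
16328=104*157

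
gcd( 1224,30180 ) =12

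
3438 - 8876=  - 5438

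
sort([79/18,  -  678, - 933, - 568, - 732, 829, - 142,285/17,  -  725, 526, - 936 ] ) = [ - 936, - 933, - 732,-725, - 678, -568, - 142,79/18 , 285/17,526,829] 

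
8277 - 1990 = 6287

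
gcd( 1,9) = 1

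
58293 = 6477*9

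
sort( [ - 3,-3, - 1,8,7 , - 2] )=[ - 3,-3,  -  2, - 1, 7, 8 ] 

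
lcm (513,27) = 513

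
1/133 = 1/133=0.01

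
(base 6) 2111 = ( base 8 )733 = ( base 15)21A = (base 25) J0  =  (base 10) 475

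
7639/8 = 7639/8 = 954.88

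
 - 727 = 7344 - 8071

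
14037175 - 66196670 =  - 52159495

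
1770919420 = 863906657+907012763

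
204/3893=12/229  =  0.05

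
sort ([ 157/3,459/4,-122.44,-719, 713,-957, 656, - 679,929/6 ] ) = [- 957, - 719,-679, - 122.44, 157/3 , 459/4, 929/6,656,713 ] 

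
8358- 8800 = - 442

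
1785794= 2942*607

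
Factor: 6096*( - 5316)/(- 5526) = 2^5*127^1*307^( - 1)*443^1 = 1800352/307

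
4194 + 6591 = 10785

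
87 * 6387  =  555669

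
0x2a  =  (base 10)42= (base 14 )30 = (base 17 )28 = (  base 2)101010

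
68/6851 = 4/403 = 0.01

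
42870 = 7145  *6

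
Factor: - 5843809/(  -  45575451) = 3^( - 2)*5063939^( - 1 ) * 5843809^1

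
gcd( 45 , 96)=3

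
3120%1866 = 1254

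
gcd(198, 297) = 99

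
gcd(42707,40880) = 7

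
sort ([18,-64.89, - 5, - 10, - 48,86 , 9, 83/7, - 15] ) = [ - 64.89, - 48,-15,-10,  -  5,9,83/7, 18,86] 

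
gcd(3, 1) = 1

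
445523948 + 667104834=1112628782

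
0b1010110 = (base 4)1112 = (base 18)4E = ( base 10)86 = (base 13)68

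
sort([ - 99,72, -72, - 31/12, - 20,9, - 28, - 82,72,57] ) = [ -99,- 82,  -  72,-28, - 20, - 31/12,9, 57, 72,72 ]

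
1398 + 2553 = 3951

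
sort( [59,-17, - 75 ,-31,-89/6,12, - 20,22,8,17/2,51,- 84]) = [ - 84, - 75, - 31, - 20,-17,- 89/6, 8,17/2,12, 22, 51,59]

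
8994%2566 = 1296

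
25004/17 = 25004/17 = 1470.82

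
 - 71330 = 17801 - 89131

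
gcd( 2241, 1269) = 27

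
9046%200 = 46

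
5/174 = 5/174 = 0.03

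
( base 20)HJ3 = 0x1c0f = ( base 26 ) AG7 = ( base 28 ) 94F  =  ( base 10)7183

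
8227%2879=2469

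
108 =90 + 18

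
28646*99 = 2835954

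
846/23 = 846/23 = 36.78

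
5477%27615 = 5477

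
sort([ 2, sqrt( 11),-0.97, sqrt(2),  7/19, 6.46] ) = [ - 0.97,7/19, sqrt(2),2, sqrt(11 ),6.46] 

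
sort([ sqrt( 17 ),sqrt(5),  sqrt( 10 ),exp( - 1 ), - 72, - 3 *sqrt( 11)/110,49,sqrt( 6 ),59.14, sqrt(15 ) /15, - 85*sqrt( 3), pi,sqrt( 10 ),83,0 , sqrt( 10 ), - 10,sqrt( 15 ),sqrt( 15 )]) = [ - 85*sqrt (3),-72, -10, - 3*sqrt(11 ) /110, 0, sqrt(15 ) /15,exp(  -  1),sqrt( 5 ), sqrt( 6 ),pi,sqrt( 10),  sqrt( 10 ),sqrt( 10 ),sqrt( 15 ),  sqrt( 15),sqrt(17 ), 49, 59.14,83 ]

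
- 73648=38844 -112492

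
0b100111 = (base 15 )29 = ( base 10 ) 39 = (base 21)1I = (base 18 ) 23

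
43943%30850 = 13093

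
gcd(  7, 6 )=1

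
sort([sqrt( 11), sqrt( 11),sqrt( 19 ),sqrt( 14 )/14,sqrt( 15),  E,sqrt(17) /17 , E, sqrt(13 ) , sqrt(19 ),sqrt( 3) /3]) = [sqrt (17 )/17,  sqrt(  14 )/14, sqrt( 3)/3,E,  E, sqrt (11),sqrt ( 11 ),sqrt ( 13 ),sqrt(15 ), sqrt( 19),sqrt (19)]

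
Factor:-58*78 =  - 4524= -2^2 * 3^1*13^1*29^1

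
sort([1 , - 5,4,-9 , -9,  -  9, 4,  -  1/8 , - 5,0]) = [ - 9, - 9, - 9,-5, - 5, - 1/8,0, 1 , 4,  4 ]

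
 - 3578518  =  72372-3650890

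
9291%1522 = 159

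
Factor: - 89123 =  - 89123^1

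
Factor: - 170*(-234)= 39780=2^2*3^2*5^1*13^1*17^1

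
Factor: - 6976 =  -2^6*109^1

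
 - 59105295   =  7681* ( - 7695)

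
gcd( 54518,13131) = 1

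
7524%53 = 51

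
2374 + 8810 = 11184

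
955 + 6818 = 7773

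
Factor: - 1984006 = - 2^1*29^1*79^1*433^1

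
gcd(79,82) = 1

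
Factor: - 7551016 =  - 2^3 * 11^1*53^1* 1619^1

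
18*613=11034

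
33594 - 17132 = 16462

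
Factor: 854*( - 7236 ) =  - 2^3*3^3* 7^1*61^1*67^1=- 6179544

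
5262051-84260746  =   - 78998695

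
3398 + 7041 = 10439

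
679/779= 679/779 = 0.87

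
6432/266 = 24  +  24/133 = 24.18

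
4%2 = 0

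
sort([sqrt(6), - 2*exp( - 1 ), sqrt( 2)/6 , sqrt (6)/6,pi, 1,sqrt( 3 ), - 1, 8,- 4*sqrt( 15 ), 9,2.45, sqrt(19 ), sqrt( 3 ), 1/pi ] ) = [ - 4*sqrt(15), - 1,-2*exp ( - 1 ), sqrt(2 ) /6,1/pi, sqrt( 6) /6 , 1 , sqrt( 3), sqrt( 3), sqrt ( 6), 2.45,pi, sqrt( 19), 8, 9]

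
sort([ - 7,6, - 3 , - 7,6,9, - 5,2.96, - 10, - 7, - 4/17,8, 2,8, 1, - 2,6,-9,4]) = [ - 10, - 9, - 7,  -  7, - 7,-5, - 3, - 2, - 4/17,1, 2,2.96, 4, 6,  6,6,8,8, 9 ] 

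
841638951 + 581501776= 1423140727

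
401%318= 83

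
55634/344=27817/172 = 161.73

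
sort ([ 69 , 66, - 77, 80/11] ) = [ - 77, 80/11, 66, 69]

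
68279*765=52233435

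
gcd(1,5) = 1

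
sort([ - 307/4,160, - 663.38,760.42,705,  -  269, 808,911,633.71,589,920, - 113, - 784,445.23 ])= [ - 784,  -  663.38,  -  269,-113,- 307/4,160,445.23, 589,633.71, 705,760.42,808, 911, 920 ] 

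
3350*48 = 160800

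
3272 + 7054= 10326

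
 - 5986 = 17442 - 23428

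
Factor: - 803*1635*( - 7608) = 2^3*3^2*5^1*11^1 * 73^1*109^1 *317^1= 9988581240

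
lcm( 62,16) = 496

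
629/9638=629/9638 = 0.07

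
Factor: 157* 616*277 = 26789224=2^3*7^1*11^1*157^1*277^1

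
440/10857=40/987=   0.04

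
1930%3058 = 1930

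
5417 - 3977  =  1440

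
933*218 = 203394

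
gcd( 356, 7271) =1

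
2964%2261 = 703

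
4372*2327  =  10173644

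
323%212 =111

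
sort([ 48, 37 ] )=[37, 48]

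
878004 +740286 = 1618290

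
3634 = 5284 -1650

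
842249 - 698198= 144051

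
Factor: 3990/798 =5^1 = 5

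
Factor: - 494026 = - 2^1* 13^1*19001^1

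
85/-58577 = -85/58577 =-0.00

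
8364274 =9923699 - 1559425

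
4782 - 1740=3042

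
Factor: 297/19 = 3^3*11^1 *19^( - 1 ) 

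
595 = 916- 321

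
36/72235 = 36/72235 = 0.00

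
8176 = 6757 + 1419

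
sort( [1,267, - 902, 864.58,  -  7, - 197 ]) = [ - 902, - 197,-7, 1 , 267,864.58] 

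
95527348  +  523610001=619137349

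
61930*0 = 0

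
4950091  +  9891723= 14841814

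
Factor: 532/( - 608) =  - 7/8 = - 2^(-3)*7^1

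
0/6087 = 0= 0.00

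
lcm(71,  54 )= 3834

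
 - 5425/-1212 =5425/1212 = 4.48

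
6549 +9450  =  15999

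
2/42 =1/21 = 0.05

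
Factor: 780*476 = 2^4*3^1*5^1*7^1*13^1*17^1 = 371280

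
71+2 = 73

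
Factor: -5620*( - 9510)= 53446200=2^3 *3^1*5^2*281^1 * 317^1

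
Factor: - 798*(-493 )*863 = 2^1*3^1  *  7^1*17^1*19^1 * 29^1*863^1 = 339516282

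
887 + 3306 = 4193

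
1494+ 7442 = 8936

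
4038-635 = 3403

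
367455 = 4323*85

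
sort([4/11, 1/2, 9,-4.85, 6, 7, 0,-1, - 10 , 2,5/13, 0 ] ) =[-10, -4.85, - 1,0,0, 4/11, 5/13,1/2,  2,6, 7, 9] 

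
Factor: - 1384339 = -11^1*317^1*397^1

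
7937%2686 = 2565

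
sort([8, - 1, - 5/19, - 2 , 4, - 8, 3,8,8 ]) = [ -8, - 2 , - 1, - 5/19, 3 , 4 , 8,8, 8 ]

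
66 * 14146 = 933636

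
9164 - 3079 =6085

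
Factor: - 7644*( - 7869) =2^2*3^2*7^2*13^1*43^1*61^1 = 60150636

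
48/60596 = 12/15149 = 0.00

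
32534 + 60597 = 93131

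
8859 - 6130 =2729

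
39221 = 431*91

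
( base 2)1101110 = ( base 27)42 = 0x6E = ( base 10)110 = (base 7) 215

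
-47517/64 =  - 47517/64  =  - 742.45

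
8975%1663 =660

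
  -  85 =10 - 95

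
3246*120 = 389520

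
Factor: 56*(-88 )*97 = - 2^6  *  7^1*11^1*97^1 = - 478016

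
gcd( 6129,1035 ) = 9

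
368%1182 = 368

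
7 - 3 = 4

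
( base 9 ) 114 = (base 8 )136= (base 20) 4E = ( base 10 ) 94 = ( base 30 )34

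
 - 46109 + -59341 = - 105450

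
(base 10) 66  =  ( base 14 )4a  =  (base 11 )60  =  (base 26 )2E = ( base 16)42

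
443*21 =9303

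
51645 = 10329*5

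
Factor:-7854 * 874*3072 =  - 2^12  *3^2 * 7^1*11^1*17^1*19^1*23^1= - 21087424512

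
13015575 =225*57847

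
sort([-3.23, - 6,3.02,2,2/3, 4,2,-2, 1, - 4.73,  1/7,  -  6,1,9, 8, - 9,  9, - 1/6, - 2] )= [ - 9, - 6, - 6,-4.73,  -  3.23,-2, - 2, - 1/6,  1/7,2/3, 1,1, 2 , 2,  3.02,  4,  8,9 , 9]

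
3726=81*46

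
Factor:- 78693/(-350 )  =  2^ (-1 ) * 3^1* 5^ ( - 2 )* 7^( - 1)*17^1*1543^1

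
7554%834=48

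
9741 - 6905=2836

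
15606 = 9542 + 6064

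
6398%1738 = 1184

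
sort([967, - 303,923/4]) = [ - 303,  923/4, 967] 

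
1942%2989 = 1942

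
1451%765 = 686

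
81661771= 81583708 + 78063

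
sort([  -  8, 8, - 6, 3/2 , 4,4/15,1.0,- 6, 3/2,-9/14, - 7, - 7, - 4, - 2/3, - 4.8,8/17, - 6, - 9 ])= [ - 9,-8, - 7, - 7, - 6 , -6 , - 6, - 4.8, - 4,  -  2/3, - 9/14,4/15,8/17,1.0,3/2, 3/2,4,8]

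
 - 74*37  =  -2738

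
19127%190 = 127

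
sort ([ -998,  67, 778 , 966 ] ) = [ - 998,  67,  778, 966 ] 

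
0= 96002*0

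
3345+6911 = 10256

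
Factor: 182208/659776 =219/793 = 3^1*13^( - 1)*61^( - 1) * 73^1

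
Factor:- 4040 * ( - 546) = 2^4 * 3^1*5^1 * 7^1*13^1 * 101^1 = 2205840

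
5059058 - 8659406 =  - 3600348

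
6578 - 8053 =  - 1475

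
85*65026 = 5527210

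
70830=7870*9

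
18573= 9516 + 9057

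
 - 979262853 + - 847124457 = -1826387310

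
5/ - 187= - 5/187 = - 0.03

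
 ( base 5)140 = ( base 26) 1j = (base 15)30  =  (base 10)45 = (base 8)55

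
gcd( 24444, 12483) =9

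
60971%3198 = 209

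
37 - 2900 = - 2863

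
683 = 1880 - 1197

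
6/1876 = 3/938 =0.00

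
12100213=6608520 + 5491693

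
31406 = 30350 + 1056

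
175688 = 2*87844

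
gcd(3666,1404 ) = 78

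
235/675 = 47/135 = 0.35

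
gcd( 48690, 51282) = 18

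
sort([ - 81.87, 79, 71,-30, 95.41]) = [ - 81.87, - 30, 71, 79, 95.41 ] 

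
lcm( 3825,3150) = 53550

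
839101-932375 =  - 93274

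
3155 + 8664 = 11819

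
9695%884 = 855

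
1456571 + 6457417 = 7913988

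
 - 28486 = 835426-863912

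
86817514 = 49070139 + 37747375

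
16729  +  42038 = 58767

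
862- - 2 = 864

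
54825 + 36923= 91748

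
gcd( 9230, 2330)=10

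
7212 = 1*7212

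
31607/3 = 31607/3 = 10535.67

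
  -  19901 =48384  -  68285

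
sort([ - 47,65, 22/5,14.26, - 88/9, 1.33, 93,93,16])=[ - 47,-88/9, 1.33, 22/5,14.26,16,65,93 , 93]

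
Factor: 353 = 353^1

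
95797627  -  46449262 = 49348365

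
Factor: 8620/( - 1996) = -2155/499=- 5^1*431^1* 499^( - 1)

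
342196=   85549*4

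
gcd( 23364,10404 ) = 36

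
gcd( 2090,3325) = 95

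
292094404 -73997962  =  218096442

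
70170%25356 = 19458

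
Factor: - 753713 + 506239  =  -247474= -  2^1*123737^1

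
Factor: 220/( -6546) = - 110/3273 = -  2^1 * 3^(- 1)*5^1*11^1*1091^( - 1)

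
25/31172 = 25/31172= 0.00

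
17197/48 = 17197/48 = 358.27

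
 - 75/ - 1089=25/363 = 0.07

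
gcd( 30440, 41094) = 1522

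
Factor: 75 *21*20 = 2^2* 3^2*5^3*7^1  =  31500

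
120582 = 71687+48895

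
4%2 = 0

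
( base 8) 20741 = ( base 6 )104053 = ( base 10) 8673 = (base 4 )2013201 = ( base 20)11DD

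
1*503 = 503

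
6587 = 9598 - 3011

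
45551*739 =33662189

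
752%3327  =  752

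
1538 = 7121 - 5583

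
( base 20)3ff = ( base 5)22030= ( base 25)2AF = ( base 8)2753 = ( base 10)1515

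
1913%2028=1913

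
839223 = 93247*9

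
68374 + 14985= 83359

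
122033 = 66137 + 55896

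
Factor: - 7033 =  - 13^1*541^1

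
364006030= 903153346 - 539147316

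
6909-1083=5826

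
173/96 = 1 + 77/96 = 1.80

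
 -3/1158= - 1 + 385/386 = -0.00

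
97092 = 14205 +82887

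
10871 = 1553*7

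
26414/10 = 2641 + 2/5 = 2641.40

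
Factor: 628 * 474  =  297672 = 2^3*3^1 * 79^1*157^1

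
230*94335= 21697050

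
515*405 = 208575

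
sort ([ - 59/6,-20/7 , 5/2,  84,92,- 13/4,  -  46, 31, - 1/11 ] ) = [-46, - 59/6, - 13/4, - 20/7,  -  1/11, 5/2,31, 84, 92]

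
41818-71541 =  - 29723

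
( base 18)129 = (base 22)GH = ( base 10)369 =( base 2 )101110001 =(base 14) 1C5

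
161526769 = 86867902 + 74658867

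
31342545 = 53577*585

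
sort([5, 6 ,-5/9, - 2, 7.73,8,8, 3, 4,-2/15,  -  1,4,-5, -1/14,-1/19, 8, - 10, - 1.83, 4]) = [ - 10,-5,-2, -1.83, - 1,  -  5/9, - 2/15,-1/14,  -  1/19 , 3 , 4 , 4, 4, 5, 6, 7.73 , 8, 8 , 8]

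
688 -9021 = -8333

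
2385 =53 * 45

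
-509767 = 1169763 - 1679530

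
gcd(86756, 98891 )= 1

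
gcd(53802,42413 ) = 7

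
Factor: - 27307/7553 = - 47/13 =-13^( - 1)*47^1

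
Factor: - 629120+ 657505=5^1*7^1 * 811^1=28385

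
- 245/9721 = -1 + 9476/9721=- 0.03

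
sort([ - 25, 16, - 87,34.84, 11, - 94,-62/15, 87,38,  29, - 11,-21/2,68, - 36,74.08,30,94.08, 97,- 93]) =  [ - 94, - 93, - 87, - 36, - 25, - 11, - 21/2, - 62/15,11,16,29 , 30, 34.84,  38, 68,74.08,  87 , 94.08 , 97 ] 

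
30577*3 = 91731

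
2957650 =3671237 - 713587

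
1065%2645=1065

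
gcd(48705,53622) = 3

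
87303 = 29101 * 3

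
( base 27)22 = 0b111000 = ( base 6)132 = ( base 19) 2I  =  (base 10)56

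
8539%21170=8539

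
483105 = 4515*107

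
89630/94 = 44815/47= 953.51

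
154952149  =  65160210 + 89791939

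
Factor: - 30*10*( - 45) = 13500 = 2^2 * 3^3*5^3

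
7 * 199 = 1393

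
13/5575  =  13/5575= 0.00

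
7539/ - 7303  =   - 2 + 7067/7303= - 1.03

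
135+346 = 481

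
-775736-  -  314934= - 460802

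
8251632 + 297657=8549289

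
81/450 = 9/50 =0.18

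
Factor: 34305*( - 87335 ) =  -2996027175 = - 3^1*5^2  *  2287^1*17467^1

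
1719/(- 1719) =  - 1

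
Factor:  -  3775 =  - 5^2*151^1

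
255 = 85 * 3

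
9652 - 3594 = 6058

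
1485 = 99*15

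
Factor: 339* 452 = 153228 = 2^2* 3^1* 113^2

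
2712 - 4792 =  - 2080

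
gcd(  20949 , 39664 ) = 1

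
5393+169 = 5562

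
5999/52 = 5999/52 = 115.37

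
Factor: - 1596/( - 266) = 6=2^1 * 3^1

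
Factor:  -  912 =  - 2^4*3^1*19^1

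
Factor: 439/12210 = 2^( - 1) * 3^( - 1)*5^( - 1) * 11^( - 1)*37^( - 1 ) * 439^1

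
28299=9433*3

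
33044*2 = 66088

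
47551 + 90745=138296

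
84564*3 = 253692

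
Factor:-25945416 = - 2^3 * 3^2*7^1*51479^1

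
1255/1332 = 1255/1332 = 0.94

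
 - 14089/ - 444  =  14089/444 = 31.73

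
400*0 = 0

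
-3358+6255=2897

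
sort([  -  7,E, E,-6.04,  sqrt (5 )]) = [ - 7, -6.04 , sqrt( 5),E,E] 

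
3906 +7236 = 11142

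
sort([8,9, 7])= [ 7 , 8,9 ] 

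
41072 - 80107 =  - 39035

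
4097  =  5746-1649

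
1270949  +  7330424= 8601373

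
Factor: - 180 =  - 2^2 * 3^2*5^1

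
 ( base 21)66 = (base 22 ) 60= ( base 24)5C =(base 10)132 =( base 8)204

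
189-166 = 23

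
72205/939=76+841/939  =  76.90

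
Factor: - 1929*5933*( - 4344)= 49716024408 = 2^3*3^2*17^1 * 181^1*349^1*643^1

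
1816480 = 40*45412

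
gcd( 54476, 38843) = 1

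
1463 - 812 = 651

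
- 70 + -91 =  - 161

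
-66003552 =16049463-82053015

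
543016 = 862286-319270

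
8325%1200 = 1125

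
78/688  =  39/344 = 0.11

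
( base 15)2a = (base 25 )1f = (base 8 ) 50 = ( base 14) 2c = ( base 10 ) 40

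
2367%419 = 272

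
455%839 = 455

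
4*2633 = 10532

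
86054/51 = 5062/3  =  1687.33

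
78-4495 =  - 4417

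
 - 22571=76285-98856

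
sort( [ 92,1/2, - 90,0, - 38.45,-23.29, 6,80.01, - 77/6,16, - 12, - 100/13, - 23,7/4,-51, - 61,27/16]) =[-90, - 61,-51, - 38.45,-23.29, - 23, - 77/6, -12, - 100/13, 0,1/2,27/16 , 7/4,6,16,80.01, 92]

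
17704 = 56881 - 39177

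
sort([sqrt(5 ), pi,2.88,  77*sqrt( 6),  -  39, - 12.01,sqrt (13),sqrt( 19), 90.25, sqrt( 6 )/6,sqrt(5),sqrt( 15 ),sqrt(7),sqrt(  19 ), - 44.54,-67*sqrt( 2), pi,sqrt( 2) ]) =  [ - 67 * sqrt( 2),-44.54, - 39, - 12.01, sqrt(6 )/6,sqrt(2),sqrt(5)  ,  sqrt(5),  sqrt( 7 ),2.88,pi,  pi, sqrt(13),sqrt( 15),sqrt(19),  sqrt(19), 90.25,77*sqrt( 6)]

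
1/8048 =1/8048 = 0.00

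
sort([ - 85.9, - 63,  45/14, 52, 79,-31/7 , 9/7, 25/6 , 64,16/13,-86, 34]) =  [ - 86, -85.9, - 63, - 31/7, 16/13,  9/7 , 45/14 , 25/6, 34,52,64, 79]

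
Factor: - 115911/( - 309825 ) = 3^1*5^( - 2)*17^( - 1)*53^1 = 159/425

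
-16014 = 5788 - 21802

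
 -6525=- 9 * 725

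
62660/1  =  62660 = 62660.00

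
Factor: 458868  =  2^2*3^1  *  38239^1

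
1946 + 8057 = 10003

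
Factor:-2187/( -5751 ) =27/71  =  3^3 * 71^( - 1) 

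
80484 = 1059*76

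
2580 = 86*30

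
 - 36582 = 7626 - 44208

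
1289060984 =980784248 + 308276736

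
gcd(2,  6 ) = 2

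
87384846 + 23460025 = 110844871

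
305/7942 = 305/7942  =  0.04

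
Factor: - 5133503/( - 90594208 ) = 2^(  -  5)*2831069^( -1)*5133503^1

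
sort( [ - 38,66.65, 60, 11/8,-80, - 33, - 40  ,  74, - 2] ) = [ - 80, - 40, - 38, - 33, - 2,11/8, 60, 66.65, 74]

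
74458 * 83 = 6180014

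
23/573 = 23/573 = 0.04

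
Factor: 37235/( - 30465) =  - 3^( - 2 )*11^1 = - 11/9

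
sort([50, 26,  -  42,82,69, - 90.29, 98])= [ - 90.29, - 42, 26, 50, 69, 82,98]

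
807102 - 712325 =94777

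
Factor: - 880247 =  - 880247^1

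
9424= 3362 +6062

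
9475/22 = 9475/22 = 430.68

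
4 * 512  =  2048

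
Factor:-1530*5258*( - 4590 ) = 36925356600 = 2^3*3^5*5^2*11^1 * 17^2*239^1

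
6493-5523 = 970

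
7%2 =1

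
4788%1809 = 1170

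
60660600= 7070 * 8580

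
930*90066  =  83761380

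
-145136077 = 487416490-632552567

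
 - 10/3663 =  - 10/3663 = - 0.00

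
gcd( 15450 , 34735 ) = 5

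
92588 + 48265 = 140853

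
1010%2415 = 1010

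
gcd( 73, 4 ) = 1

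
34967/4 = 34967/4= 8741.75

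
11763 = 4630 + 7133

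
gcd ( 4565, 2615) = 5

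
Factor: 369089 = 7^1 * 52727^1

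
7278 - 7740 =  - 462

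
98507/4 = 24626 + 3/4 = 24626.75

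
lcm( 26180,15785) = 1073380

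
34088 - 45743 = - 11655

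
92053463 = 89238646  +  2814817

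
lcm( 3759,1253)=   3759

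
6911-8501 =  - 1590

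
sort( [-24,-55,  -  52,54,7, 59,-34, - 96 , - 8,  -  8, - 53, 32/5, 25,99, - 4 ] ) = [-96,  -  55,-53,-52, - 34 , - 24,-8, - 8, - 4,  32/5, 7 , 25,54, 59, 99 ]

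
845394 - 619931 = 225463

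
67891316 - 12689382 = 55201934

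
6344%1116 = 764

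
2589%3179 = 2589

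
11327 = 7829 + 3498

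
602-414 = 188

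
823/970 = 823/970  =  0.85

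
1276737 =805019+471718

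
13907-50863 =-36956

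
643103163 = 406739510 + 236363653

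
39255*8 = 314040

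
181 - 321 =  - 140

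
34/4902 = 17/2451 =0.01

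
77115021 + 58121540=135236561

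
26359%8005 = 2344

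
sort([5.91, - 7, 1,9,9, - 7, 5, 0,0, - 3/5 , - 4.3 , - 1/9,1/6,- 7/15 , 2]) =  [ - 7, - 7,-4.3, - 3/5, - 7/15, - 1/9, 0, 0,1/6,1, 2, 5,5.91,9, 9] 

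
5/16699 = 5/16699=0.00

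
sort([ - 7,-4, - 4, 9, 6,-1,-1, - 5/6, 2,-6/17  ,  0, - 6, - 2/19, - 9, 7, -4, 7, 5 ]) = [ - 9,-7,-6, - 4,-4,- 4, - 1, - 1, - 5/6, - 6/17,-2/19,0,2, 5, 6,7,7, 9] 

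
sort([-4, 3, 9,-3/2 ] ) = [ - 4, - 3/2,3,9 ] 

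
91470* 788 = 72078360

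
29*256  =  7424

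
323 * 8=2584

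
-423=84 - 507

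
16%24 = 16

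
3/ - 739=  -  3/739 = - 0.00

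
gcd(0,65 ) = 65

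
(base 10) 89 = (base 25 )3e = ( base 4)1121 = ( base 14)65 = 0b1011001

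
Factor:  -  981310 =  - 2^1 * 5^1 * 11^2 * 811^1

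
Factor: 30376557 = 3^2*3375173^1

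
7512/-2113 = - 4 + 940/2113=- 3.56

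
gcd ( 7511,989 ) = 1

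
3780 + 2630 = 6410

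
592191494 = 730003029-137811535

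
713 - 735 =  - 22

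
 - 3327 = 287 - 3614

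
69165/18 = 3842 + 1/2 = 3842.50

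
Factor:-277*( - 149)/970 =2^ ( - 1 ) * 5^(  -  1 )*97^(-1) * 149^1*277^1 = 41273/970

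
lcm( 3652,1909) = 83996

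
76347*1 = 76347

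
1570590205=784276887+786313318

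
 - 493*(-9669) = 4766817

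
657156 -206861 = 450295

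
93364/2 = 46682 = 46682.00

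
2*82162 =164324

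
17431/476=36 + 295/476   =  36.62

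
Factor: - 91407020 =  - 2^2*5^1*37^1*101^1*1223^1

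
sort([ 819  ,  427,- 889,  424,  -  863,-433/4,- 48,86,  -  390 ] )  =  [- 889,-863, - 390, - 433/4, - 48, 86, 424,427 , 819 ] 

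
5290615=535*9889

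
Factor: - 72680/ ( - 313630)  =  92/397 = 2^2*23^1*397^ ( - 1 ) 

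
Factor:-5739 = -3^1*1913^1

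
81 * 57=4617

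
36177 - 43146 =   -  6969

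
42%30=12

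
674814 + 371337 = 1046151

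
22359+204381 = 226740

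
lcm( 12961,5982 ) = 77766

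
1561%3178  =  1561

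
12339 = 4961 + 7378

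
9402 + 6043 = 15445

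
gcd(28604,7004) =4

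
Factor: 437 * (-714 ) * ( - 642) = 200315556 = 2^2*3^2*7^1*17^1*19^1*23^1* 107^1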